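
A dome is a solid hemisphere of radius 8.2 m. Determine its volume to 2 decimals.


Shape: hemisphere (half of a sphere)
Radius r = 8.2 m
Formula: V = (1/2) * (4/3) * pi * r^3 = (2/3) * pi * r^3
r^3 = 551.368
(2/3) * 551.368 = 367.578667
V = 367.578667 * pi
V = 1154.78
1154.78 m^3


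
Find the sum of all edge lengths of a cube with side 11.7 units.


Shape: cube
Side s = 11.7 units
A cube has 12 edges, all equal.
Formula: total edge length = 12 * s
Total = 12 * 11.7
Total = 140.4
140.4 units


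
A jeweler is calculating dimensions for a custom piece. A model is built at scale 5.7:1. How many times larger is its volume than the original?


Linear scale factor k = 5.7
Rule: under a linear scaling by k, volumes scale by k^3.
k^3 = 5.7 * 5.7 * 5.7
k^3 = 32.49 * 5.7
k^3 = 185.193
Volume scales by a factor of 185.193.
185.193 (dimensionless)


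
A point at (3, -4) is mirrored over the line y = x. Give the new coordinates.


Transformation: reflection
Original point: (3, -4)
Rule for reflection over y = x: (x, y) -> (y, x)
Apply: (3, -4) -> (-4, 3)
(-4, 3)


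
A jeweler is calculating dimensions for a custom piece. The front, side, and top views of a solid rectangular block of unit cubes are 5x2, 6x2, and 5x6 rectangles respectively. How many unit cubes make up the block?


Orthographic views of a solid rectangular block:
Front view 5 x 2 -> length = 5, height = 2
Side view 6 x 2 -> width = 6, height = 2 (consistent)
Top view 5 x 6 -> confirms length = 5, width = 6
The block is 5 x 6 x 2.
Total unit cubes = 5 * 6 * 2 = 60
60 unit cubes


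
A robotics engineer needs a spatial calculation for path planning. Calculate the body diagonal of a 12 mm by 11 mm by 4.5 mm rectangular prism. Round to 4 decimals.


Shape: rectangular box (space diagonal)
l = 12 mm, w = 11 mm, h = 4.5 mm
Visualize: the diagonal of the base, then a right triangle with that diagonal and the height.
Formula: d = sqrt(l^2 + w^2 + h^2)
l^2 + w^2 + h^2 = 144 + 121 + 20.25 = 285.25
d = sqrt(285.25)
d = 16.8893
16.8893 mm


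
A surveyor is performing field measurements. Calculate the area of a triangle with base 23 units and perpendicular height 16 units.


Shape: triangle
Base b = 23 units, Height h = 16 units
Formula: A = (1/2) * b * h
A = 0.5 * 23 * 16
A = 0.5 * 368
A = 184
184 units^2


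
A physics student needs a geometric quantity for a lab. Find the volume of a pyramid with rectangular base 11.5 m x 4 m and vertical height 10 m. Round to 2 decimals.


Shape: rectangular pyramid
Base: 11.5 m x 4 m, Height h = 10 m
Formula: V = (1/3) * base_area * h
base_area = 11.5 * 4 = 46
base_area * h = 46 * 10 = 460
V = 460 / 3
V = 153.33
153.33 m^3


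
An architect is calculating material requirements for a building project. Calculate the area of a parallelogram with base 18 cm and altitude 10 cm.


Shape: parallelogram
Base b = 18 cm, Height h = 10 cm
Formula: A = b * h
A = 18 * 10
A = 180
180 cm^2


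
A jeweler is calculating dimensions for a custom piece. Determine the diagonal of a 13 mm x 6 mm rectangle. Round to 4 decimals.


Shape: rectangle (diagonal via Pythagoras)
Sides: 13 mm and 6 mm
Formula: d = sqrt(l^2 + w^2)
l^2 = 169, w^2 = 36
l^2 + w^2 = 205
d = sqrt(205)
d = 14.3178
14.3178 mm


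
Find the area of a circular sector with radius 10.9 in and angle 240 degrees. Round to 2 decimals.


Shape: circular sector
Radius r = 10.9 in, Angle = 240 degrees
Formula: A = (angle/360) * pi * r^2
r^2 = 118.81
Fraction of circle = 240/360
A = (240/360) * pi * 118.81
A = 79.206667 * pi
A = 248.84
248.84 in^2


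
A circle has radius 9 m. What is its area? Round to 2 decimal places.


Shape: circle
Radius r = 9 m
Formula: A = pi * r^2
r^2 = 9^2 = 81
A = pi * 81
A = 254.47
254.47 m^2


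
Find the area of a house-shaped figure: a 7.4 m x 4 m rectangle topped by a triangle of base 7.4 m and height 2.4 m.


Composite shape: rectangle + triangle
Rectangle area = 7.4 * 4 = 29.6
Triangle area = 0.5 * 7.4 * 2.4 = 8.88
Total = 29.6 + 8.88
Total = 38.48
38.48 m^2


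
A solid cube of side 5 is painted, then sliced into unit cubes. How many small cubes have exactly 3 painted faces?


Large cube: 5 x 5 x 5, cut into unit cubes.
Cubes with 3 painted faces are at the corners. A cube always has 8 corners.
Count = 8
8 unit cubes


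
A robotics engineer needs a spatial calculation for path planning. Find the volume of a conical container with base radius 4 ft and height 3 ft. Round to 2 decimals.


Shape: cone
Radius r = 4 ft, Height h = 3 ft
Formula: V = (1/3) * pi * r^2 * h
r^2 = 16
pi * r^2 * h = pi * 16 * 3 = 48 * pi
V = 48 * pi / 3
V = 50.27
50.27 ft^3


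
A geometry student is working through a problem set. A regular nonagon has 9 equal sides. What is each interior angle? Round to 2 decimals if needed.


Shape: regular nonagon (9 sides)
Formula: interior angle = (n - 2) * 180 / n
(n - 2) = 7
(n - 2) * 180 = 1260
angle = 1260 / 9
angle = 140
140 degrees


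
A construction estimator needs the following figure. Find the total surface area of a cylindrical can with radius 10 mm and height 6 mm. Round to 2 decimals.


Shape: closed cylinder
Radius r = 10 mm, Height h = 6 mm
Formula: SA = 2*pi*r^2 + 2*pi*r*h = 2*pi*r*(r + h)
r + h = 16
2 * r * (r + h) = 2 * 10 * 16 = 320
SA = 320 * pi
SA = 1005.31
1005.31 mm^2


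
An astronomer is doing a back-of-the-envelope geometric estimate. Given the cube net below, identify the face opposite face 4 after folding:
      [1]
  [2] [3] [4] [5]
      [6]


Net: cross layout. Take square 3 as the base (bottom).
Fold the four squares in the horizontal row up around 3: 2 -> left, 4 -> right, 5 wraps to the top.
Fold 1 and 6 up from 3: 1 -> back, 6 -> front.
Opposite pairs are therefore: (1, 6), (2, 4), (3, 5).
Face 4 is opposite face 2.
face 2


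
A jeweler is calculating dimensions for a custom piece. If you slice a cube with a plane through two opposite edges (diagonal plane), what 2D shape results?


Solid: cube
Cutting plane: through two opposite edges (diagonal plane)
Visualize the intersection of the plane with the solid's surface.
The boundary of the cut region is a rectangle.
rectangle


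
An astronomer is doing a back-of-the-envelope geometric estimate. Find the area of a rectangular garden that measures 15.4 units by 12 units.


Shape: rectangle
Length l = 15.4 units, Width w = 12 units
Formula: A = l * w
A = 15.4 * 12
A = 184.8
184.8 units^2


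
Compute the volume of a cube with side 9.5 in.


Shape: cube
Side s = 9.5 in
Formula: V = s^3
V = 9.5 * 9.5 * 9.5
V = 90.25 * 9.5
V = 857.375
857.375 in^3


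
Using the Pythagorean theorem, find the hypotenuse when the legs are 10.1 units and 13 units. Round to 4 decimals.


Shape: right triangle
Legs a = 10.1 units, b = 13 units
Formula: c = sqrt(a^2 + b^2)
a^2 = 102.01, b^2 = 169
a^2 + b^2 = 271.01
c = sqrt(271.01)
c = 16.4624
16.4624 units


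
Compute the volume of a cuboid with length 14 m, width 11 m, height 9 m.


Shape: rectangular prism
l = 14 m, w = 11 m, h = 9 m
Formula: V = l * w * h
V = 14 * 11 * 9
V = 154 * 9
V = 1386
1386 m^3


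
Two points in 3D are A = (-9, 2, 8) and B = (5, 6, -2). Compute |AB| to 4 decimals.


3D distance between two points
P1 = (-9, 2, 8), P2 = (5, 6, -2)
Formula: d = sqrt((x2-x1)^2 + (y2-y1)^2 + (z2-z1)^2)
dx = 5 - -9 = 14
dy = 6 - 2 = 4
dz = -2 - 8 = -10
dx^2 + dy^2 + dz^2 = 196 + 16 + 100 = 312
d = sqrt(312)
d = 17.6635
17.6635 units


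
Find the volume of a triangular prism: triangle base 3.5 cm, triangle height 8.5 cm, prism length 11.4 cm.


Shape: triangular prism
Triangle base = 3.5 cm, triangle height = 8.5 cm, prism length L = 11.4 cm
Formula: V = (1/2 * b * h_tri) * L
Cross-section area = 0.5 * 3.5 * 8.5 = 14.875
V = 14.875 * 11.4
V = 169.575
169.575 cm^3


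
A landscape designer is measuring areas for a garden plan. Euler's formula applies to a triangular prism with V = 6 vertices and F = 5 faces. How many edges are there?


Polyhedron: triangular prism
Euler's formula for convex polyhedra: V - E + F = 2
Given: V = 6 vertices and F = 5 faces
Solve for E:
E = V + F - 2 = 6 + 5 - 2 = 9
9 edges


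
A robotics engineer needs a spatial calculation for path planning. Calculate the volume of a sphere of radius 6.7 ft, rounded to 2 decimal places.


Shape: sphere
Radius r = 6.7 ft
Formula: V = (4/3) * pi * r^3
r^3 = 300.763
(4/3) * 300.763 = 401.017333
V = 401.017333 * pi
V = 1259.83
1259.83 ft^3


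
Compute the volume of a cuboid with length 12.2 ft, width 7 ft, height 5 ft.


Shape: rectangular prism
l = 12.2 ft, w = 7 ft, h = 5 ft
Formula: V = l * w * h
V = 12.2 * 7 * 5
V = 85.4 * 5
V = 427
427 ft^3


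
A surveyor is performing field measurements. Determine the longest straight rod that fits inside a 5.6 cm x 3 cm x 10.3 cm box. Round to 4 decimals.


Shape: rectangular box (space diagonal)
l = 5.6 cm, w = 3 cm, h = 10.3 cm
Visualize: the diagonal of the base, then a right triangle with that diagonal and the height.
Formula: d = sqrt(l^2 + w^2 + h^2)
l^2 + w^2 + h^2 = 31.36 + 9 + 106.09 = 146.45
d = sqrt(146.45)
d = 12.1017
12.1017 cm


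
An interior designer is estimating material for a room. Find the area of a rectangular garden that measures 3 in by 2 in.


Shape: rectangle
Length l = 3 in, Width w = 2 in
Formula: A = l * w
A = 3 * 2
A = 6
6 in^2


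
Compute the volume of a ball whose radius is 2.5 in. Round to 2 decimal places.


Shape: sphere
Radius r = 2.5 in
Formula: V = (4/3) * pi * r^3
r^3 = 15.625
(4/3) * 15.625 = 20.833333
V = 20.833333 * pi
V = 65.45
65.45 in^3


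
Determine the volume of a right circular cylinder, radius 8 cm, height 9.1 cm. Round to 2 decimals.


Shape: cylinder
Radius r = 8 cm, Height h = 9.1 cm
Formula: V = pi * r^2 * h
r^2 = 64
V = pi * 64 * 9.1
V = 582.4 * pi
V = 1829.66
1829.66 cm^3


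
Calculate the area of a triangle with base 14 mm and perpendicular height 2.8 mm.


Shape: triangle
Base b = 14 mm, Height h = 2.8 mm
Formula: A = (1/2) * b * h
A = 0.5 * 14 * 2.8
A = 0.5 * 39.2
A = 19.6
19.6 mm^2


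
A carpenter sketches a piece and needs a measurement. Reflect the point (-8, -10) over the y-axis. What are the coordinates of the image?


Transformation: reflection
Original point: (-8, -10)
Rule for reflection over the y-axis: (x, y) -> (-x, y)
Apply: (-8, -10) -> (8, -10)
(8, -10)


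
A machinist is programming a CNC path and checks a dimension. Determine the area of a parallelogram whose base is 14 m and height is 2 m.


Shape: parallelogram
Base b = 14 m, Height h = 2 m
Formula: A = b * h
A = 14 * 2
A = 28
28 m^2


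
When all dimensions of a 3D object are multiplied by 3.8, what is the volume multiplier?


Linear scale factor k = 3.8
Rule: under a linear scaling by k, volumes scale by k^3.
k^3 = 3.8 * 3.8 * 3.8
k^3 = 14.44 * 3.8
k^3 = 54.872
Volume scales by a factor of 54.872.
54.872 (dimensionless)


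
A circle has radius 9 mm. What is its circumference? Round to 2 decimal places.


Shape: circle
Radius r = 9 mm
Formula: C = 2 * pi * r
C = 2 * pi * 9
C = 18 * pi
C = 56.55
56.55 mm


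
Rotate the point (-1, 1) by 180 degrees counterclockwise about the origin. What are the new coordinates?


Transformation: rotation about the origin
Original point: (-1, 1)
Rule for 180 deg: (x, y) -> (-x, -y)
Apply: (-1, 1) -> (1, -1)
(1, -1)


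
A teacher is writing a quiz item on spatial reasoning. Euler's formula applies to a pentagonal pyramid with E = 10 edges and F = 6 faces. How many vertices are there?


Polyhedron: pentagonal pyramid
Euler's formula for convex polyhedra: V - E + F = 2
Given: E = 10 edges and F = 6 faces
Solve for V:
V = 2 + E - F = 2 + 10 - 6 = 6
6 vertices


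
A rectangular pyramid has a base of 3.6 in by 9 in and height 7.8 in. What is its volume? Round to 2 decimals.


Shape: rectangular pyramid
Base: 3.6 in x 9 in, Height h = 7.8 in
Formula: V = (1/3) * base_area * h
base_area = 3.6 * 9 = 32.4
base_area * h = 32.4 * 7.8 = 252.72
V = 252.72 / 3
V = 84.24
84.24 in^3


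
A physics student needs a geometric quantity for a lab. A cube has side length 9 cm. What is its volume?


Shape: cube
Side s = 9 cm
Formula: V = s^3
V = 9 * 9 * 9
V = 81 * 9
V = 729
729 cm^3


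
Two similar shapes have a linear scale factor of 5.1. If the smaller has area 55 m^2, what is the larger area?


Linear scale factor k = 5.1
Original area = 55 m^2
Rule: under a linear scaling by k, areas scale by k^2.
k^2 = 5.1^2 = 26.01
New area = 55 * 26.01
New area = 1430.55
1430.55 m^2


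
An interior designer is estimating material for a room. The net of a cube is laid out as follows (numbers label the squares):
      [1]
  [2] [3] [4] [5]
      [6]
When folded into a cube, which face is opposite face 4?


Net: cross layout. Take square 3 as the base (bottom).
Fold the four squares in the horizontal row up around 3: 2 -> left, 4 -> right, 5 wraps to the top.
Fold 1 and 6 up from 3: 1 -> back, 6 -> front.
Opposite pairs are therefore: (1, 6), (2, 4), (3, 5).
Face 4 is opposite face 2.
face 2


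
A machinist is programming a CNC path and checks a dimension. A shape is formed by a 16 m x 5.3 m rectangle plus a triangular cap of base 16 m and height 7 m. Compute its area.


Composite shape: rectangle + triangle
Rectangle area = 16 * 5.3 = 84.8
Triangle area = 0.5 * 16 * 7 = 56
Total = 84.8 + 56
Total = 140.8
140.8 m^2


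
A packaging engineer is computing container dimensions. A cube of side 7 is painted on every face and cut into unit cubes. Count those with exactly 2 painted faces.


Large cube: 7 x 7 x 7, cut into unit cubes.
n = 7, so n - 2 = 5
Cubes with 2 painted faces lie along the edges, excluding corners.
A cube has 12 edges; each contributes (n - 2) = 5 such cubes.
Count = 12 * 5 = 60
60 unit cubes


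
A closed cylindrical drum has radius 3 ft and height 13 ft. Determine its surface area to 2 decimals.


Shape: closed cylinder
Radius r = 3 ft, Height h = 13 ft
Formula: SA = 2*pi*r^2 + 2*pi*r*h = 2*pi*r*(r + h)
r + h = 16
2 * r * (r + h) = 2 * 3 * 16 = 96
SA = 96 * pi
SA = 301.59
301.59 ft^2


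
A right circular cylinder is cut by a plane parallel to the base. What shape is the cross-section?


Solid: right circular cylinder
Cutting plane: parallel to the base
Visualize the intersection of the plane with the solid's surface.
The boundary of the cut region is a circle.
circle


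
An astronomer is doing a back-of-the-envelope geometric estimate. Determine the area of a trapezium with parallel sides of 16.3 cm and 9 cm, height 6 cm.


Shape: trapezoid
Parallel sides a = 16.3 cm, b = 9 cm; Height h = 6 cm
Formula: A = (a + b) * h / 2
a + b = 16.3 + 9 = 25.3
A = 25.3 * 6 / 2
A = 151.8 / 2
A = 75.9
75.9 cm^2


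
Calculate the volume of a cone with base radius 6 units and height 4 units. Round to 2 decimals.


Shape: cone
Radius r = 6 units, Height h = 4 units
Formula: V = (1/3) * pi * r^2 * h
r^2 = 36
pi * r^2 * h = pi * 36 * 4 = 144 * pi
V = 144 * pi / 3
V = 150.8
150.8 units^3


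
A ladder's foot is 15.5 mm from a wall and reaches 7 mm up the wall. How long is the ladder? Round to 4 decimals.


Shape: right triangle
Legs a = 15.5 mm, b = 7 mm
Formula: c = sqrt(a^2 + b^2)
a^2 = 240.25, b^2 = 49
a^2 + b^2 = 289.25
c = sqrt(289.25)
c = 17.0074
17.0074 mm


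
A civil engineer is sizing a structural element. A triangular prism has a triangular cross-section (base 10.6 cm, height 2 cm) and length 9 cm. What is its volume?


Shape: triangular prism
Triangle base = 10.6 cm, triangle height = 2 cm, prism length L = 9 cm
Formula: V = (1/2 * b * h_tri) * L
Cross-section area = 0.5 * 10.6 * 2 = 10.6
V = 10.6 * 9
V = 95.4
95.4 cm^3


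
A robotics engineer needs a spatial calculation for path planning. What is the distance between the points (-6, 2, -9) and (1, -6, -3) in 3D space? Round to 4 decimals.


3D distance between two points
P1 = (-6, 2, -9), P2 = (1, -6, -3)
Formula: d = sqrt((x2-x1)^2 + (y2-y1)^2 + (z2-z1)^2)
dx = 1 - -6 = 7
dy = -6 - 2 = -8
dz = -3 - -9 = 6
dx^2 + dy^2 + dz^2 = 49 + 64 + 36 = 149
d = sqrt(149)
d = 12.2066
12.2066 units


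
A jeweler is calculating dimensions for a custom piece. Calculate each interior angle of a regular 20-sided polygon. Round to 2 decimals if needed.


Shape: regular icosagon (20 sides)
Formula: interior angle = (n - 2) * 180 / n
(n - 2) = 18
(n - 2) * 180 = 3240
angle = 3240 / 20
angle = 162
162 degrees


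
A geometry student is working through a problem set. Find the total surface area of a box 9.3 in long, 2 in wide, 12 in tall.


Shape: rectangular prism
l = 9.3 in, w = 2 in, h = 12 in
Formula: SA = 2(lw + lh + wh)
lw = 18.6, lh = 111.6, wh = 24
lw + lh + wh = 154.2
SA = 2 * 154.2
SA = 308.4
308.4 in^2


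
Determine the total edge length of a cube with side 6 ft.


Shape: cube
Side s = 6 ft
A cube has 12 edges, all equal.
Formula: total edge length = 12 * s
Total = 12 * 6
Total = 72
72 ft


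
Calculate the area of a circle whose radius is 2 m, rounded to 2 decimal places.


Shape: circle
Radius r = 2 m
Formula: A = pi * r^2
r^2 = 2^2 = 4
A = pi * 4
A = 12.57
12.57 m^2


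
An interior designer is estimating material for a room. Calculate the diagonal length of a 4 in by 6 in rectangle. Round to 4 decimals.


Shape: rectangle (diagonal via Pythagoras)
Sides: 4 in and 6 in
Formula: d = sqrt(l^2 + w^2)
l^2 = 16, w^2 = 36
l^2 + w^2 = 52
d = sqrt(52)
d = 7.2111
7.2111 in


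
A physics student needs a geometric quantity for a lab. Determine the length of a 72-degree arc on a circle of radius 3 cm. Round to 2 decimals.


Shape: circular arc
Radius r = 3 cm, Angle = 72 degrees
Formula: L = (angle/360) * 2 * pi * r
2 * pi * r = 6 * pi
L = (72/360) * 6 * pi
L = 1.2 * pi
L = 3.77
3.77 cm


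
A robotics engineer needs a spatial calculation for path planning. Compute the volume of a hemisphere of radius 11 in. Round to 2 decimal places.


Shape: hemisphere (half of a sphere)
Radius r = 11 in
Formula: V = (1/2) * (4/3) * pi * r^3 = (2/3) * pi * r^3
r^3 = 1331
(2/3) * 1331 = 887.333333
V = 887.333333 * pi
V = 2787.64
2787.64 in^3


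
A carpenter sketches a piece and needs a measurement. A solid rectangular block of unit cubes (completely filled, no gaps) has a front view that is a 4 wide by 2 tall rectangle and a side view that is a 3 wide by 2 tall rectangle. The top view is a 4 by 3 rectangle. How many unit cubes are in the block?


Orthographic views of a solid rectangular block:
Front view 4 x 2 -> length = 4, height = 2
Side view 3 x 2 -> width = 3, height = 2 (consistent)
Top view 4 x 3 -> confirms length = 4, width = 3
The block is 4 x 3 x 2.
Total unit cubes = 4 * 3 * 2 = 24
24 unit cubes


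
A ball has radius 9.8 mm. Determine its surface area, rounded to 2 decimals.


Shape: sphere
Radius r = 9.8 mm
Formula: SA = 4 * pi * r^2
r^2 = 96.04
SA = 4 * pi * 96.04
SA = 384.16 * pi
SA = 1206.87
1206.87 mm^2


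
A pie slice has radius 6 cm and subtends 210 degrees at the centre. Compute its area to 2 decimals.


Shape: circular sector
Radius r = 6 cm, Angle = 210 degrees
Formula: A = (angle/360) * pi * r^2
r^2 = 36
Fraction of circle = 210/360
A = (210/360) * pi * 36
A = 21 * pi
A = 65.97
65.97 cm^2


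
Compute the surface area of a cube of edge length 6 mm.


Shape: cube
Side s = 6 mm
A cube has 6 square faces.
Formula: SA = 6 * s^2
s^2 = 36
SA = 6 * 36
SA = 216
216 mm^2


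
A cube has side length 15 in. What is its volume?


Shape: cube
Side s = 15 in
Formula: V = s^3
V = 15 * 15 * 15
V = 225 * 15
V = 3375
3375 in^3


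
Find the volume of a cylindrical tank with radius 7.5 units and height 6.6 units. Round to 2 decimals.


Shape: cylinder
Radius r = 7.5 units, Height h = 6.6 units
Formula: V = pi * r^2 * h
r^2 = 56.25
V = pi * 56.25 * 6.6
V = 371.25 * pi
V = 1166.32
1166.32 units^3


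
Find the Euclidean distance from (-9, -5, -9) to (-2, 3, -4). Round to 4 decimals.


3D distance between two points
P1 = (-9, -5, -9), P2 = (-2, 3, -4)
Formula: d = sqrt((x2-x1)^2 + (y2-y1)^2 + (z2-z1)^2)
dx = -2 - -9 = 7
dy = 3 - -5 = 8
dz = -4 - -9 = 5
dx^2 + dy^2 + dz^2 = 49 + 64 + 25 = 138
d = sqrt(138)
d = 11.7473
11.7473 units


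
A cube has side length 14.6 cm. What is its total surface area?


Shape: cube
Side s = 14.6 cm
A cube has 6 square faces.
Formula: SA = 6 * s^2
s^2 = 213.16
SA = 6 * 213.16
SA = 1278.96
1278.96 cm^2


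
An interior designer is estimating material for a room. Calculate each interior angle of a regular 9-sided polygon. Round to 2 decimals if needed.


Shape: regular nonagon (9 sides)
Formula: interior angle = (n - 2) * 180 / n
(n - 2) = 7
(n - 2) * 180 = 1260
angle = 1260 / 9
angle = 140
140 degrees


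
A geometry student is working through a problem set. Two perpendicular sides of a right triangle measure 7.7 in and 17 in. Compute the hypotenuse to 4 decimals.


Shape: right triangle
Legs a = 7.7 in, b = 17 in
Formula: c = sqrt(a^2 + b^2)
a^2 = 59.29, b^2 = 289
a^2 + b^2 = 348.29
c = sqrt(348.29)
c = 18.6625
18.6625 in


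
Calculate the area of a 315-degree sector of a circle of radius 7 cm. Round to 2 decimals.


Shape: circular sector
Radius r = 7 cm, Angle = 315 degrees
Formula: A = (angle/360) * pi * r^2
r^2 = 49
Fraction of circle = 315/360
A = (315/360) * pi * 49
A = 42.875 * pi
A = 134.7
134.7 cm^2


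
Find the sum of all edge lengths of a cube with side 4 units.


Shape: cube
Side s = 4 units
A cube has 12 edges, all equal.
Formula: total edge length = 12 * s
Total = 12 * 4
Total = 48
48 units


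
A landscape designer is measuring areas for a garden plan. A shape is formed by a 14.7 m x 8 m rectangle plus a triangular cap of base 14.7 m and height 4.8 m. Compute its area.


Composite shape: rectangle + triangle
Rectangle area = 14.7 * 8 = 117.6
Triangle area = 0.5 * 14.7 * 4.8 = 35.28
Total = 117.6 + 35.28
Total = 152.88
152.88 m^2


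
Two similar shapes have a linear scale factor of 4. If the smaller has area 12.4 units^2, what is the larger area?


Linear scale factor k = 4
Original area = 12.4 units^2
Rule: under a linear scaling by k, areas scale by k^2.
k^2 = 4^2 = 16
New area = 12.4 * 16
New area = 198.4
198.4 units^2


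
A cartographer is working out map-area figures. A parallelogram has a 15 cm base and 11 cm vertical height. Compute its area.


Shape: parallelogram
Base b = 15 cm, Height h = 11 cm
Formula: A = b * h
A = 15 * 11
A = 165
165 cm^2


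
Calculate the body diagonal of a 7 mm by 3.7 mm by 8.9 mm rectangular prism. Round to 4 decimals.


Shape: rectangular box (space diagonal)
l = 7 mm, w = 3.7 mm, h = 8.9 mm
Visualize: the diagonal of the base, then a right triangle with that diagonal and the height.
Formula: d = sqrt(l^2 + w^2 + h^2)
l^2 + w^2 + h^2 = 49 + 13.69 + 79.21 = 141.9
d = sqrt(141.9)
d = 11.9122
11.9122 mm


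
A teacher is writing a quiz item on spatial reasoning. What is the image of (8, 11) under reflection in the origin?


Transformation: reflection
Original point: (8, 11)
Rule for reflection through the origin: (x, y) -> (-x, -y)
Apply: (8, 11) -> (-8, -11)
(-8, -11)


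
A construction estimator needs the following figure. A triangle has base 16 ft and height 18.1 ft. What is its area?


Shape: triangle
Base b = 16 ft, Height h = 18.1 ft
Formula: A = (1/2) * b * h
A = 0.5 * 16 * 18.1
A = 0.5 * 289.6
A = 144.8
144.8 ft^2


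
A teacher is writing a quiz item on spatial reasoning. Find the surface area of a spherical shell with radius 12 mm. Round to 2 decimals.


Shape: sphere
Radius r = 12 mm
Formula: SA = 4 * pi * r^2
r^2 = 144
SA = 4 * pi * 144
SA = 576 * pi
SA = 1809.56
1809.56 mm^2


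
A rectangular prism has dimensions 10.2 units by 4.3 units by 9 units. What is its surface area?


Shape: rectangular prism
l = 10.2 units, w = 4.3 units, h = 9 units
Formula: SA = 2(lw + lh + wh)
lw = 43.86, lh = 91.8, wh = 38.7
lw + lh + wh = 174.36
SA = 2 * 174.36
SA = 348.72
348.72 units^2


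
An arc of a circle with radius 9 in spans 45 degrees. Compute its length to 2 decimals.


Shape: circular arc
Radius r = 9 in, Angle = 45 degrees
Formula: L = (angle/360) * 2 * pi * r
2 * pi * r = 18 * pi
L = (45/360) * 18 * pi
L = 2.25 * pi
L = 7.07
7.07 in


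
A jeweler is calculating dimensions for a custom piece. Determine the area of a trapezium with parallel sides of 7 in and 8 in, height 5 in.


Shape: trapezoid
Parallel sides a = 7 in, b = 8 in; Height h = 5 in
Formula: A = (a + b) * h / 2
a + b = 7 + 8 = 15
A = 15 * 5 / 2
A = 75 / 2
A = 37.5
37.5 in^2


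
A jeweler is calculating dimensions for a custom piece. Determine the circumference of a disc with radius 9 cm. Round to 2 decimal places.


Shape: circle
Radius r = 9 cm
Formula: C = 2 * pi * r
C = 2 * pi * 9
C = 18 * pi
C = 56.55
56.55 cm


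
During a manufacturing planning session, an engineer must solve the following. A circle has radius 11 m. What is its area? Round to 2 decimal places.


Shape: circle
Radius r = 11 m
Formula: A = pi * r^2
r^2 = 11^2 = 121
A = pi * 121
A = 380.13
380.13 m^2


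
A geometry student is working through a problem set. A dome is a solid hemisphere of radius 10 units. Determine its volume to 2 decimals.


Shape: hemisphere (half of a sphere)
Radius r = 10 units
Formula: V = (1/2) * (4/3) * pi * r^3 = (2/3) * pi * r^3
r^3 = 1000
(2/3) * 1000 = 666.666667
V = 666.666667 * pi
V = 2094.4
2094.4 units^3


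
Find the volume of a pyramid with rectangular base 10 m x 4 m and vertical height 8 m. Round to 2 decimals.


Shape: rectangular pyramid
Base: 10 m x 4 m, Height h = 8 m
Formula: V = (1/3) * base_area * h
base_area = 10 * 4 = 40
base_area * h = 40 * 8 = 320
V = 320 / 3
V = 106.67
106.67 m^3


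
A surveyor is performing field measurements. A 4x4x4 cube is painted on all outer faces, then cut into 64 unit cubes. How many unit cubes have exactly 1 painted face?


Large cube: 4 x 4 x 4, cut into unit cubes.
n = 4, so n - 2 = 2
Cubes with 1 painted face lie in the interior of each face.
A cube has 6 faces; each contributes (n - 2)^2 = 4 such cubes.
Count = 6 * 4 = 24
24 unit cubes


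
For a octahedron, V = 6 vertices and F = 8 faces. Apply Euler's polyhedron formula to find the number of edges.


Polyhedron: octahedron
Euler's formula for convex polyhedra: V - E + F = 2
Given: V = 6 vertices and F = 8 faces
Solve for E:
E = V + F - 2 = 6 + 8 - 2 = 12
12 edges


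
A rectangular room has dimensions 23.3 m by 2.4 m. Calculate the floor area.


Shape: rectangle
Length l = 23.3 m, Width w = 2.4 m
Formula: A = l * w
A = 23.3 * 2.4
A = 55.92
55.92 m^2


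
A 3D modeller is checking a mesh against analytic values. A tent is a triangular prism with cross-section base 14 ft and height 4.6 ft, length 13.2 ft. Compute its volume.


Shape: triangular prism
Triangle base = 14 ft, triangle height = 4.6 ft, prism length L = 13.2 ft
Formula: V = (1/2 * b * h_tri) * L
Cross-section area = 0.5 * 14 * 4.6 = 32.2
V = 32.2 * 13.2
V = 425.04
425.04 ft^3


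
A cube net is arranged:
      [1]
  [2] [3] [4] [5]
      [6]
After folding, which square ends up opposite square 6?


Net: cross layout. Take square 3 as the base (bottom).
Fold the four squares in the horizontal row up around 3: 2 -> left, 4 -> right, 5 wraps to the top.
Fold 1 and 6 up from 3: 1 -> back, 6 -> front.
Opposite pairs are therefore: (1, 6), (2, 4), (3, 5).
Face 6 is opposite face 1.
face 1


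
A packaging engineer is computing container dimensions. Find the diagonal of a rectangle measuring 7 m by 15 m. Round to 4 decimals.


Shape: rectangle (diagonal via Pythagoras)
Sides: 7 m and 15 m
Formula: d = sqrt(l^2 + w^2)
l^2 = 49, w^2 = 225
l^2 + w^2 = 274
d = sqrt(274)
d = 16.5529
16.5529 m


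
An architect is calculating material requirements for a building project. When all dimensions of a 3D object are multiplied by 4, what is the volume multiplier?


Linear scale factor k = 4
Rule: under a linear scaling by k, volumes scale by k^3.
k^3 = 4 * 4 * 4
k^3 = 16 * 4
k^3 = 64
Volume scales by a factor of 64.
64 (dimensionless)


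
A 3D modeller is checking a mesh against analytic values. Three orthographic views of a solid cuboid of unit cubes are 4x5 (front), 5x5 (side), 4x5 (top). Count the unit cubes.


Orthographic views of a solid rectangular block:
Front view 4 x 5 -> length = 4, height = 5
Side view 5 x 5 -> width = 5, height = 5 (consistent)
Top view 4 x 5 -> confirms length = 4, width = 5
The block is 4 x 5 x 5.
Total unit cubes = 4 * 5 * 5 = 100
100 unit cubes


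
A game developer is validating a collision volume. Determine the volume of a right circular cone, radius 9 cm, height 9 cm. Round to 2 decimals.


Shape: cone
Radius r = 9 cm, Height h = 9 cm
Formula: V = (1/3) * pi * r^2 * h
r^2 = 81
pi * r^2 * h = pi * 81 * 9 = 729 * pi
V = 729 * pi / 3
V = 763.41
763.41 cm^3


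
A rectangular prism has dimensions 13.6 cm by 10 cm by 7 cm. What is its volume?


Shape: rectangular prism
l = 13.6 cm, w = 10 cm, h = 7 cm
Formula: V = l * w * h
V = 13.6 * 10 * 7
V = 136 * 7
V = 952
952 cm^3


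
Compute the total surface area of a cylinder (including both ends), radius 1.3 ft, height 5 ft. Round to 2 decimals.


Shape: closed cylinder
Radius r = 1.3 ft, Height h = 5 ft
Formula: SA = 2*pi*r^2 + 2*pi*r*h = 2*pi*r*(r + h)
r + h = 6.3
2 * r * (r + h) = 2 * 1.3 * 6.3 = 16.38
SA = 16.38 * pi
SA = 51.46
51.46 ft^2


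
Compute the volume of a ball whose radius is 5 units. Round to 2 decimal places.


Shape: sphere
Radius r = 5 units
Formula: V = (4/3) * pi * r^3
r^3 = 125
(4/3) * 125 = 166.666667
V = 166.666667 * pi
V = 523.6
523.6 units^3


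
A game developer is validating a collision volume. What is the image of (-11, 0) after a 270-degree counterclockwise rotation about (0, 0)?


Transformation: rotation about the origin
Original point: (-11, 0)
Rule for 270 deg counterclockwise: (x, y) -> (y, -x)
Apply: (-11, 0) -> (0, 11)
(0, 11)


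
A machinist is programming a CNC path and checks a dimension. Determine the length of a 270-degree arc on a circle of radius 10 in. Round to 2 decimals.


Shape: circular arc
Radius r = 10 in, Angle = 270 degrees
Formula: L = (angle/360) * 2 * pi * r
2 * pi * r = 20 * pi
L = (270/360) * 20 * pi
L = 15 * pi
L = 47.12
47.12 in


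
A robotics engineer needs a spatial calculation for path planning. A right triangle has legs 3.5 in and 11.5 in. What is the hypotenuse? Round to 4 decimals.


Shape: right triangle
Legs a = 3.5 in, b = 11.5 in
Formula: c = sqrt(a^2 + b^2)
a^2 = 12.25, b^2 = 132.25
a^2 + b^2 = 144.5
c = sqrt(144.5)
c = 12.0208
12.0208 in


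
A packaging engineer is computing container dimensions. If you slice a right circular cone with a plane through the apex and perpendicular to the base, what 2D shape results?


Solid: right circular cone
Cutting plane: through the apex and perpendicular to the base
Visualize the intersection of the plane with the solid's surface.
The boundary of the cut region is a isosceles triangle.
isosceles triangle


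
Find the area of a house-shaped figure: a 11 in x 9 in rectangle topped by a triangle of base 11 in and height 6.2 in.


Composite shape: rectangle + triangle
Rectangle area = 11 * 9 = 99
Triangle area = 0.5 * 11 * 6.2 = 34.1
Total = 99 + 34.1
Total = 133.1
133.1 in^2


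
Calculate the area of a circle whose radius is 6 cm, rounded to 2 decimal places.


Shape: circle
Radius r = 6 cm
Formula: A = pi * r^2
r^2 = 6^2 = 36
A = pi * 36
A = 113.1
113.1 cm^2


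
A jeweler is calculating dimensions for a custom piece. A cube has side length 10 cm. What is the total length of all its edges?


Shape: cube
Side s = 10 cm
A cube has 12 edges, all equal.
Formula: total edge length = 12 * s
Total = 12 * 10
Total = 120
120 cm


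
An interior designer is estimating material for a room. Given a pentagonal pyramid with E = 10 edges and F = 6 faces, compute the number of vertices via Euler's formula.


Polyhedron: pentagonal pyramid
Euler's formula for convex polyhedra: V - E + F = 2
Given: E = 10 edges and F = 6 faces
Solve for V:
V = 2 + E - F = 2 + 10 - 6 = 6
6 vertices


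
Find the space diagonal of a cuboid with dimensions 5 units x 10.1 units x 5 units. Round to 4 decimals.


Shape: rectangular box (space diagonal)
l = 5 units, w = 10.1 units, h = 5 units
Visualize: the diagonal of the base, then a right triangle with that diagonal and the height.
Formula: d = sqrt(l^2 + w^2 + h^2)
l^2 + w^2 + h^2 = 25 + 102.01 + 25 = 152.01
d = sqrt(152.01)
d = 12.3292
12.3292 units


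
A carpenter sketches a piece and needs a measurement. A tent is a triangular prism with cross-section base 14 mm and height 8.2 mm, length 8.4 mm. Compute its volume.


Shape: triangular prism
Triangle base = 14 mm, triangle height = 8.2 mm, prism length L = 8.4 mm
Formula: V = (1/2 * b * h_tri) * L
Cross-section area = 0.5 * 14 * 8.2 = 57.4
V = 57.4 * 8.4
V = 482.16
482.16 mm^3


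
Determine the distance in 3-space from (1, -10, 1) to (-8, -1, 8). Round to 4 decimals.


3D distance between two points
P1 = (1, -10, 1), P2 = (-8, -1, 8)
Formula: d = sqrt((x2-x1)^2 + (y2-y1)^2 + (z2-z1)^2)
dx = -8 - 1 = -9
dy = -1 - -10 = 9
dz = 8 - 1 = 7
dx^2 + dy^2 + dz^2 = 81 + 81 + 49 = 211
d = sqrt(211)
d = 14.5258
14.5258 units


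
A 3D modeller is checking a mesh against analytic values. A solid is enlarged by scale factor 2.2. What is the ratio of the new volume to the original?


Linear scale factor k = 2.2
Rule: under a linear scaling by k, volumes scale by k^3.
k^3 = 2.2 * 2.2 * 2.2
k^3 = 4.84 * 2.2
k^3 = 10.648
Volume scales by a factor of 10.648.
10.648 (dimensionless)


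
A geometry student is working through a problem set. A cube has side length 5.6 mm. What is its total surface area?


Shape: cube
Side s = 5.6 mm
A cube has 6 square faces.
Formula: SA = 6 * s^2
s^2 = 31.36
SA = 6 * 31.36
SA = 188.16
188.16 mm^2


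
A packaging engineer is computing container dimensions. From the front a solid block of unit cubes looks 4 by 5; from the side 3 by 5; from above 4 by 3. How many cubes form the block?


Orthographic views of a solid rectangular block:
Front view 4 x 5 -> length = 4, height = 5
Side view 3 x 5 -> width = 3, height = 5 (consistent)
Top view 4 x 3 -> confirms length = 4, width = 3
The block is 4 x 3 x 5.
Total unit cubes = 4 * 3 * 5 = 60
60 unit cubes


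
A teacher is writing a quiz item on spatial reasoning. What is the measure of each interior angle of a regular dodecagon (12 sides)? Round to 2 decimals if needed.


Shape: regular dodecagon (12 sides)
Formula: interior angle = (n - 2) * 180 / n
(n - 2) = 10
(n - 2) * 180 = 1800
angle = 1800 / 12
angle = 150
150 degrees


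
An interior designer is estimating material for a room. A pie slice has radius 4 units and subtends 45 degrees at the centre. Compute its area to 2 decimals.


Shape: circular sector
Radius r = 4 units, Angle = 45 degrees
Formula: A = (angle/360) * pi * r^2
r^2 = 16
Fraction of circle = 45/360
A = (45/360) * pi * 16
A = 2 * pi
A = 6.28
6.28 units^2


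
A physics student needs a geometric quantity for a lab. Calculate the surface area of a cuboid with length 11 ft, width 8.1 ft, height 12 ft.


Shape: rectangular prism
l = 11 ft, w = 8.1 ft, h = 12 ft
Formula: SA = 2(lw + lh + wh)
lw = 89.1, lh = 132, wh = 97.2
lw + lh + wh = 318.3
SA = 2 * 318.3
SA = 636.6
636.6 ft^2


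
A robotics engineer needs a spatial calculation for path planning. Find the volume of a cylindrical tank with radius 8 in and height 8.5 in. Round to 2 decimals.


Shape: cylinder
Radius r = 8 in, Height h = 8.5 in
Formula: V = pi * r^2 * h
r^2 = 64
V = pi * 64 * 8.5
V = 544 * pi
V = 1709.03
1709.03 in^3


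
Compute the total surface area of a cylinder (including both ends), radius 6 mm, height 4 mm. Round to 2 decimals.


Shape: closed cylinder
Radius r = 6 mm, Height h = 4 mm
Formula: SA = 2*pi*r^2 + 2*pi*r*h = 2*pi*r*(r + h)
r + h = 10
2 * r * (r + h) = 2 * 6 * 10 = 120
SA = 120 * pi
SA = 376.99
376.99 mm^2


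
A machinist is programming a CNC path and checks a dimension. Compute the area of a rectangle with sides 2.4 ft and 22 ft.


Shape: rectangle
Length l = 2.4 ft, Width w = 22 ft
Formula: A = l * w
A = 2.4 * 22
A = 52.8
52.8 ft^2


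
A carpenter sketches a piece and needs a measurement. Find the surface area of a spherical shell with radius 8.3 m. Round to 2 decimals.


Shape: sphere
Radius r = 8.3 m
Formula: SA = 4 * pi * r^2
r^2 = 68.89
SA = 4 * pi * 68.89
SA = 275.56 * pi
SA = 865.7
865.7 m^2


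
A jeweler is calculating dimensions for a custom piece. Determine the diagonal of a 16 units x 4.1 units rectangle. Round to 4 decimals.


Shape: rectangle (diagonal via Pythagoras)
Sides: 16 units and 4.1 units
Formula: d = sqrt(l^2 + w^2)
l^2 = 256, w^2 = 16.81
l^2 + w^2 = 272.81
d = sqrt(272.81)
d = 16.517
16.517 units


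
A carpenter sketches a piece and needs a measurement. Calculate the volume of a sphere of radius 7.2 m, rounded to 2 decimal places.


Shape: sphere
Radius r = 7.2 m
Formula: V = (4/3) * pi * r^3
r^3 = 373.248
(4/3) * 373.248 = 497.664
V = 497.664 * pi
V = 1563.46
1563.46 m^3


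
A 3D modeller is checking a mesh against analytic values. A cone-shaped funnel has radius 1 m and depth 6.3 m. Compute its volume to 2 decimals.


Shape: cone
Radius r = 1 m, Height h = 6.3 m
Formula: V = (1/3) * pi * r^2 * h
r^2 = 1
pi * r^2 * h = pi * 1 * 6.3 = 6.3 * pi
V = 6.3 * pi / 3
V = 6.6
6.6 m^3


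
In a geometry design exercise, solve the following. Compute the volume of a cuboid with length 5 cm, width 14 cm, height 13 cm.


Shape: rectangular prism
l = 5 cm, w = 14 cm, h = 13 cm
Formula: V = l * w * h
V = 5 * 14 * 13
V = 70 * 13
V = 910
910 cm^3


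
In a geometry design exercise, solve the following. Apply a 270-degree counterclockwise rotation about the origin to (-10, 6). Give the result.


Transformation: rotation about the origin
Original point: (-10, 6)
Rule for 270 deg counterclockwise: (x, y) -> (y, -x)
Apply: (-10, 6) -> (6, 10)
(6, 10)


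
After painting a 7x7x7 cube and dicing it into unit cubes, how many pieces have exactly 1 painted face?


Large cube: 7 x 7 x 7, cut into unit cubes.
n = 7, so n - 2 = 5
Cubes with 1 painted face lie in the interior of each face.
A cube has 6 faces; each contributes (n - 2)^2 = 25 such cubes.
Count = 6 * 25 = 150
150 unit cubes


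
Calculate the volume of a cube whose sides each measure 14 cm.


Shape: cube
Side s = 14 cm
Formula: V = s^3
V = 14 * 14 * 14
V = 196 * 14
V = 2744
2744 cm^3


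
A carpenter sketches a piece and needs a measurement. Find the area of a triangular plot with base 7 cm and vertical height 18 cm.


Shape: triangle
Base b = 7 cm, Height h = 18 cm
Formula: A = (1/2) * b * h
A = 0.5 * 7 * 18
A = 0.5 * 126
A = 63
63 cm^2


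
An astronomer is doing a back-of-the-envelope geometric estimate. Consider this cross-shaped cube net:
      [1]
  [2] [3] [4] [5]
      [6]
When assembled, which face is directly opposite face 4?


Net: cross layout. Take square 3 as the base (bottom).
Fold the four squares in the horizontal row up around 3: 2 -> left, 4 -> right, 5 wraps to the top.
Fold 1 and 6 up from 3: 1 -> back, 6 -> front.
Opposite pairs are therefore: (1, 6), (2, 4), (3, 5).
Face 4 is opposite face 2.
face 2


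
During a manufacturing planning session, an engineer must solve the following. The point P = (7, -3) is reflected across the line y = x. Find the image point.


Transformation: reflection
Original point: (7, -3)
Rule for reflection over y = x: (x, y) -> (y, x)
Apply: (7, -3) -> (-3, 7)
(-3, 7)


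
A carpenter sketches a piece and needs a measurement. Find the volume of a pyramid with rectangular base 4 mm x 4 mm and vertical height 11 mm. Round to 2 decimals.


Shape: rectangular pyramid
Base: 4 mm x 4 mm, Height h = 11 mm
Formula: V = (1/3) * base_area * h
base_area = 4 * 4 = 16
base_area * h = 16 * 11 = 176
V = 176 / 3
V = 58.67
58.67 mm^3
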